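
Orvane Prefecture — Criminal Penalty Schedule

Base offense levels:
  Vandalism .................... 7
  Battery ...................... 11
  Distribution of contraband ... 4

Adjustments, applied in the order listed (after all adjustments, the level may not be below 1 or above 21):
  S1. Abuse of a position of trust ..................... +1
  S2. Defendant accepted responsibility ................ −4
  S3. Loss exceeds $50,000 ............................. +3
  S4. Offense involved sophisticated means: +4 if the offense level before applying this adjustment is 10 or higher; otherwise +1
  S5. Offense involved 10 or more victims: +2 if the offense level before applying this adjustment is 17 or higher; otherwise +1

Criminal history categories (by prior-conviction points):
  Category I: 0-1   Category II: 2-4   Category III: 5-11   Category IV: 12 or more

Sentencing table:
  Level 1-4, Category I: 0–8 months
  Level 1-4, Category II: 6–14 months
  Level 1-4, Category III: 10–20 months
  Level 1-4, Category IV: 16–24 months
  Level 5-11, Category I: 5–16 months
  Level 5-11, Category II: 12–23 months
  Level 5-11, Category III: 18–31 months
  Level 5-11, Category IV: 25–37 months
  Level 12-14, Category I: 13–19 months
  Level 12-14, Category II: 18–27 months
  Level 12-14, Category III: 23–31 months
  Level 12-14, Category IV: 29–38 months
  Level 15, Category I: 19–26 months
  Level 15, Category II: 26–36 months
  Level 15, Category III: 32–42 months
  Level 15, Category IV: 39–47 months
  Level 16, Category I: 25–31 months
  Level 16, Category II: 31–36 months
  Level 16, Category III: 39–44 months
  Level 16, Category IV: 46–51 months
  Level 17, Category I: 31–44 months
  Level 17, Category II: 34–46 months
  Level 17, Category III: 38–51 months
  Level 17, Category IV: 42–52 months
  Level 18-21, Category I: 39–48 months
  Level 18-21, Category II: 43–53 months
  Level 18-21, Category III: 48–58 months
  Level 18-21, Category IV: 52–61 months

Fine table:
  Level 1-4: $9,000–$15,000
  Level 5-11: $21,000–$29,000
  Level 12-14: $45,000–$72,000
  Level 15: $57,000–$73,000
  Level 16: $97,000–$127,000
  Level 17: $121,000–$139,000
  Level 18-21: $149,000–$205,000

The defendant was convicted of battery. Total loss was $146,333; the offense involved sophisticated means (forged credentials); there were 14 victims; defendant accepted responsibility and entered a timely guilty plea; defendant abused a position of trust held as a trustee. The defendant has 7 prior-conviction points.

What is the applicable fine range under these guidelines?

$97,000–$127,000

Base offense level for battery: 11.
S1 applies: 11 + 1 = 12.
S2 applies: 12 − 4 = 8.
S3 applies: 8 + 3 = 11.
S4 applies (level before this adjustment is 11 ≥ 10, so +4): 11 + 4 = 15.
S5 applies (level before this adjustment is 15 < 17, so +1): 15 + 1 = 16.
Final offense level: 16.
Level 16 falls in the 16 band.
Fine table: Level 16 → $97,000–$127,000.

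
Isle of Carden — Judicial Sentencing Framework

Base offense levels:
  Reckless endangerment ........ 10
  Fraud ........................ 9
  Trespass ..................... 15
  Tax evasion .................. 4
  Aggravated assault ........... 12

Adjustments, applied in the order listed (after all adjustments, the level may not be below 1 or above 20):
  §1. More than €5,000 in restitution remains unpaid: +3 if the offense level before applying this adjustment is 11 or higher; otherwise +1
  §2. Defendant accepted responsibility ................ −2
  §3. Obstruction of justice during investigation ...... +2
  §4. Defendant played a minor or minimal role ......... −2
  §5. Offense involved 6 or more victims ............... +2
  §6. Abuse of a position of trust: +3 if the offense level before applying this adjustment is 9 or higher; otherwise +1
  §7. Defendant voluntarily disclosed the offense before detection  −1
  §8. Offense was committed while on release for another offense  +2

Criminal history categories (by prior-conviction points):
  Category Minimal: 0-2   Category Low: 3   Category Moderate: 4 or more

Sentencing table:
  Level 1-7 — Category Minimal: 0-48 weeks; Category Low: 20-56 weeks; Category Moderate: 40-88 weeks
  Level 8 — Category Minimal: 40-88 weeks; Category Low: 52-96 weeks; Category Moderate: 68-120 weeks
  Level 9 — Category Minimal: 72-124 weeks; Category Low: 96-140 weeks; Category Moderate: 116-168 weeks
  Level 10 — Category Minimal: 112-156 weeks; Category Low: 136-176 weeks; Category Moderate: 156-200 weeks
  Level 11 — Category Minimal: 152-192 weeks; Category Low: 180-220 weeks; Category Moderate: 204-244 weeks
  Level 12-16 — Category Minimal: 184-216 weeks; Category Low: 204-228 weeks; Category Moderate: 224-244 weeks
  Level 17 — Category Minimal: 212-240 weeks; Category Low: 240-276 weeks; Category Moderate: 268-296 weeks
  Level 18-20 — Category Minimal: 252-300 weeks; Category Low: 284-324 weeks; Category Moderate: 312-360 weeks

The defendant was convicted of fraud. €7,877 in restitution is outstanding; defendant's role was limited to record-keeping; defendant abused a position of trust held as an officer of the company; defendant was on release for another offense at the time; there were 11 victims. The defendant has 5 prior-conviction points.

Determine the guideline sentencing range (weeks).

Base offense level for fraud: 9.
§1 applies (level before this adjustment is 9 < 11, so +1): 9 + 1 = 10.
§3 does not apply.
§4 applies: 10 − 2 = 8.
§5 applies: 8 + 2 = 10.
§6 applies (level before this adjustment is 10 ≥ 9, so +3): 10 + 3 = 13.
§7 does not apply.
§8 applies: 13 + 2 = 15.
Final offense level: 15.
Criminal history: 5 prior points → Category Moderate (4+).
Level 15 falls in the 12-16 band.
Grid: Level 12-16 × Category Moderate = 224-244 weeks.

224-244 weeks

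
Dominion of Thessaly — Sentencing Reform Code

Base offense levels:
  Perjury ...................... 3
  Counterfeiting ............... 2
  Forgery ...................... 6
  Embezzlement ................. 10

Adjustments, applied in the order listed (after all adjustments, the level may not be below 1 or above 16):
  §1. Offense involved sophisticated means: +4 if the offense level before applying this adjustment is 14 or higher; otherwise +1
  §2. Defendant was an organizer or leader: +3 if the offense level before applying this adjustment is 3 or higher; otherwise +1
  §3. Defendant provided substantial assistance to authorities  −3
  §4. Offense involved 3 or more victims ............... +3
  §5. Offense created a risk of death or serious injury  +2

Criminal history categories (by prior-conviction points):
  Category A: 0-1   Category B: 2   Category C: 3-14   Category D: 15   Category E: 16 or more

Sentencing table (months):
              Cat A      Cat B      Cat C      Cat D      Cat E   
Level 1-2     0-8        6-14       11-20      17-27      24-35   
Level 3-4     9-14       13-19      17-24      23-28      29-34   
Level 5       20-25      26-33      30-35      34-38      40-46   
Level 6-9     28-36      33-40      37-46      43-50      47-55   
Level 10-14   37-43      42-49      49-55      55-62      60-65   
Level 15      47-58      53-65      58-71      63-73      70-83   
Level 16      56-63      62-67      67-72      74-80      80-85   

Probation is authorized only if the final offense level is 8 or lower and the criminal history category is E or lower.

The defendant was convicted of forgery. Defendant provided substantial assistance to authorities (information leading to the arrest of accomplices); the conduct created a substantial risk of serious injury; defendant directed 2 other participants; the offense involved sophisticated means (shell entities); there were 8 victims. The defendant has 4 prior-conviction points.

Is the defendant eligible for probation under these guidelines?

Base offense level for forgery: 6.
§1 applies (level before this adjustment is 6 < 14, so +1): 6 + 1 = 7.
§2 applies (level before this adjustment is 7 ≥ 3, so +3): 7 + 3 = 10.
§3 applies: 10 − 3 = 7.
§4 applies: 7 + 3 = 10.
§5 applies: 10 + 2 = 12.
Final offense level: 12.
Criminal history: 4 prior points → Category C (3-14).
Level 12 falls in the 10-14 band.
Grid: Level 10-14 × Category C = 49-55 months.
Probation check: level 12 > 8 and category C ≤ E → not eligible.

No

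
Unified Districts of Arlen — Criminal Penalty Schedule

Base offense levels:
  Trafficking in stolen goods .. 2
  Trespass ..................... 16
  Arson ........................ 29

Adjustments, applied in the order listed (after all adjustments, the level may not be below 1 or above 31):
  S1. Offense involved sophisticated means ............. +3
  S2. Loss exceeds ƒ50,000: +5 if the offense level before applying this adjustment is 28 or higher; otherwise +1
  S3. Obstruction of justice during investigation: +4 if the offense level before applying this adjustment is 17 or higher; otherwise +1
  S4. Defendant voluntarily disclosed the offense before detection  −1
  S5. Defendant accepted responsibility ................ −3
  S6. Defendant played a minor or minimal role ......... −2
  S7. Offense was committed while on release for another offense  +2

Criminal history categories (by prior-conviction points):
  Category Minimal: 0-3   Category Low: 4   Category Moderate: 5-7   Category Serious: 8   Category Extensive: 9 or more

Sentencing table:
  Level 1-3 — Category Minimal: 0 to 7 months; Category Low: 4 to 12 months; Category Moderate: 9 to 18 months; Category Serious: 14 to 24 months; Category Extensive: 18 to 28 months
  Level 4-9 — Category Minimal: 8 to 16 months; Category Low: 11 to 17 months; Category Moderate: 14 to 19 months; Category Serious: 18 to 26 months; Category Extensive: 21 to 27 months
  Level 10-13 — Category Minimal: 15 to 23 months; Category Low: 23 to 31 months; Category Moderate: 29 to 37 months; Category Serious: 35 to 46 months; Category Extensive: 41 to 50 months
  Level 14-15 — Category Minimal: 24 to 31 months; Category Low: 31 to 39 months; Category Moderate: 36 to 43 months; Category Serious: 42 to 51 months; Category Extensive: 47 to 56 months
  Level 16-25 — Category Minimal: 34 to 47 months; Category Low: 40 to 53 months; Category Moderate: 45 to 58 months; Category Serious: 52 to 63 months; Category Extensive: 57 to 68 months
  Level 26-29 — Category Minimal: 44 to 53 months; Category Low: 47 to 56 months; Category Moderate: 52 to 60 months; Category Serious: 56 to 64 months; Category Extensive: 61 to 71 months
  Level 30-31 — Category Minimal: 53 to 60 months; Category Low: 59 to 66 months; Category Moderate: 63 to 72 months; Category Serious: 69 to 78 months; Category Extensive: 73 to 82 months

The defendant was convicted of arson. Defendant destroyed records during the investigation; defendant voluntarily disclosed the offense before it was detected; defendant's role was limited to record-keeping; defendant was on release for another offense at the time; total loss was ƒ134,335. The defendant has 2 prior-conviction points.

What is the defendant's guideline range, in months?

Base offense level for arson: 29.
S1 does not apply.
S2 applies (level before this adjustment is 29 ≥ 28, so +5): 29 + 5 = 34.
S3 applies (level before this adjustment is 34 ≥ 17, so +4): 34 + 4 = 38.
S4 applies: 38 − 1 = 37.
S6 applies: 37 − 2 = 35.
S7 applies: 35 + 2 = 37.
Level 37 exceeds the maximum of 31; capped at 31.
Final offense level: 31.
Criminal history: 2 prior points → Category Minimal (0-3).
Level 31 falls in the 30-31 band.
Grid: Level 30-31 × Category Minimal = 53-60 months.

53-60 months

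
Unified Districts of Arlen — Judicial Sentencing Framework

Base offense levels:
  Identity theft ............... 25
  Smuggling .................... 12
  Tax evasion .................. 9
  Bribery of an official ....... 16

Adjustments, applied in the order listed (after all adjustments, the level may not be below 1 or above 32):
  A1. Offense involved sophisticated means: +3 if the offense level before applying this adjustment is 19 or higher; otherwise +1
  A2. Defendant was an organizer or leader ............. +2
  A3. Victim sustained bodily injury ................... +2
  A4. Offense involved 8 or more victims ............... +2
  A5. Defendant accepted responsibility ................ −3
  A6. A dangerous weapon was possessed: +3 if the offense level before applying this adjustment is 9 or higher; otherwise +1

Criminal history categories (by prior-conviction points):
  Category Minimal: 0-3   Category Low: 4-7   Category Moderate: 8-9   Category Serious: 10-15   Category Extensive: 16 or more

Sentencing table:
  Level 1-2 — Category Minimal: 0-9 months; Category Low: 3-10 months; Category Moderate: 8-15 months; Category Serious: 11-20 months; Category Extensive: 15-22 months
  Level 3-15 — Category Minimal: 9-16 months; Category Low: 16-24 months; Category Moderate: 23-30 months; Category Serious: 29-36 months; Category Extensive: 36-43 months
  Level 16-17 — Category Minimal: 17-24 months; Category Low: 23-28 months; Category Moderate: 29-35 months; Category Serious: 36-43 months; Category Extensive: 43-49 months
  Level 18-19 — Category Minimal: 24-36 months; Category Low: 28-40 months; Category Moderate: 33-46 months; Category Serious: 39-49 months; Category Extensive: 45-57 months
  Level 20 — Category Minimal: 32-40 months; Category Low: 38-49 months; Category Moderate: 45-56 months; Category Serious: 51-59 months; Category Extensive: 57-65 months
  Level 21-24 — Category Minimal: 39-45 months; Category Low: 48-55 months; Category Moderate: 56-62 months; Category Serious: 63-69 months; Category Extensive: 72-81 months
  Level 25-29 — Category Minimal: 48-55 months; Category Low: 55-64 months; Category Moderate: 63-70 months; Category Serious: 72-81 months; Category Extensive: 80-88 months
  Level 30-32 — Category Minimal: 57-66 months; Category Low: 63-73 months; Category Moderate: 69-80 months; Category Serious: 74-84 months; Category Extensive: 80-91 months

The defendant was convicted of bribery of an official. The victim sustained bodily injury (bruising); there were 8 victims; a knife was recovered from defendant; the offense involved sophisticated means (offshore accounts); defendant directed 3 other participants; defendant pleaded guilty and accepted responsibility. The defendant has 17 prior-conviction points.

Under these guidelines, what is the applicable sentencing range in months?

Base offense level for bribery of an official: 16.
A1 applies (level before this adjustment is 16 < 19, so +1): 16 + 1 = 17.
A2 applies: 17 + 2 = 19.
A3 applies: 19 + 2 = 21.
A4 applies: 21 + 2 = 23.
A5 applies: 23 − 3 = 20.
A6 applies (level before this adjustment is 20 ≥ 9, so +3): 20 + 3 = 23.
Final offense level: 23.
Criminal history: 17 prior points → Category Extensive (16+).
Level 23 falls in the 21-24 band.
Grid: Level 21-24 × Category Extensive = 72-81 months.

72-81 months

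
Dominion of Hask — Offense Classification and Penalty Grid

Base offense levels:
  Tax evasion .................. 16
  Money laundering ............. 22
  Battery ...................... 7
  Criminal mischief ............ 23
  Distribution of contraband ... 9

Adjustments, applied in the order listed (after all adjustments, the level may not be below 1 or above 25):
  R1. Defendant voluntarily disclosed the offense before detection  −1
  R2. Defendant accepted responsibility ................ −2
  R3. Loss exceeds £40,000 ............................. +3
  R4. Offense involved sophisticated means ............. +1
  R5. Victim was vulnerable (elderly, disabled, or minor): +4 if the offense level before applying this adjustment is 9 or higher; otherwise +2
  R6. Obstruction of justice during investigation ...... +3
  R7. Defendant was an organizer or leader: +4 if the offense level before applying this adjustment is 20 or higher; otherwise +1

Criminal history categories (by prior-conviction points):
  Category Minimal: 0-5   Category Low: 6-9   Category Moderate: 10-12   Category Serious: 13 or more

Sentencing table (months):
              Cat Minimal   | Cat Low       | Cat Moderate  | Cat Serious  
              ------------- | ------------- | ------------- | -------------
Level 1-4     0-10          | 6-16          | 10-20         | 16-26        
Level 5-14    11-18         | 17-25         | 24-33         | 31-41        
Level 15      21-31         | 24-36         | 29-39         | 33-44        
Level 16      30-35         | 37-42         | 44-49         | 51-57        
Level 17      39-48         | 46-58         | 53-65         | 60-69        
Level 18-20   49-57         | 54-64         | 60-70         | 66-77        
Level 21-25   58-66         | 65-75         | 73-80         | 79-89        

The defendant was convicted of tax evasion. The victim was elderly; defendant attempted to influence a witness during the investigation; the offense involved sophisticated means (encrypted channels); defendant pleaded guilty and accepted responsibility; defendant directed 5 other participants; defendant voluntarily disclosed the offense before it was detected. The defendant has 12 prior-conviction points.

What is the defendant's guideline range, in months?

Base offense level for tax evasion: 16.
R1 applies: 16 − 1 = 15.
R2 applies: 15 − 2 = 13.
R3 does not apply.
R4 applies: 13 + 1 = 14.
R5 applies (level before this adjustment is 14 ≥ 9, so +4): 14 + 4 = 18.
R6 applies: 18 + 3 = 21.
R7 applies (level before this adjustment is 21 ≥ 20, so +4): 21 + 4 = 25.
Final offense level: 25.
Criminal history: 12 prior points → Category Moderate (10-12).
Level 25 falls in the 21-25 band.
Grid: Level 21-25 × Category Moderate = 73-80 months.

73-80 months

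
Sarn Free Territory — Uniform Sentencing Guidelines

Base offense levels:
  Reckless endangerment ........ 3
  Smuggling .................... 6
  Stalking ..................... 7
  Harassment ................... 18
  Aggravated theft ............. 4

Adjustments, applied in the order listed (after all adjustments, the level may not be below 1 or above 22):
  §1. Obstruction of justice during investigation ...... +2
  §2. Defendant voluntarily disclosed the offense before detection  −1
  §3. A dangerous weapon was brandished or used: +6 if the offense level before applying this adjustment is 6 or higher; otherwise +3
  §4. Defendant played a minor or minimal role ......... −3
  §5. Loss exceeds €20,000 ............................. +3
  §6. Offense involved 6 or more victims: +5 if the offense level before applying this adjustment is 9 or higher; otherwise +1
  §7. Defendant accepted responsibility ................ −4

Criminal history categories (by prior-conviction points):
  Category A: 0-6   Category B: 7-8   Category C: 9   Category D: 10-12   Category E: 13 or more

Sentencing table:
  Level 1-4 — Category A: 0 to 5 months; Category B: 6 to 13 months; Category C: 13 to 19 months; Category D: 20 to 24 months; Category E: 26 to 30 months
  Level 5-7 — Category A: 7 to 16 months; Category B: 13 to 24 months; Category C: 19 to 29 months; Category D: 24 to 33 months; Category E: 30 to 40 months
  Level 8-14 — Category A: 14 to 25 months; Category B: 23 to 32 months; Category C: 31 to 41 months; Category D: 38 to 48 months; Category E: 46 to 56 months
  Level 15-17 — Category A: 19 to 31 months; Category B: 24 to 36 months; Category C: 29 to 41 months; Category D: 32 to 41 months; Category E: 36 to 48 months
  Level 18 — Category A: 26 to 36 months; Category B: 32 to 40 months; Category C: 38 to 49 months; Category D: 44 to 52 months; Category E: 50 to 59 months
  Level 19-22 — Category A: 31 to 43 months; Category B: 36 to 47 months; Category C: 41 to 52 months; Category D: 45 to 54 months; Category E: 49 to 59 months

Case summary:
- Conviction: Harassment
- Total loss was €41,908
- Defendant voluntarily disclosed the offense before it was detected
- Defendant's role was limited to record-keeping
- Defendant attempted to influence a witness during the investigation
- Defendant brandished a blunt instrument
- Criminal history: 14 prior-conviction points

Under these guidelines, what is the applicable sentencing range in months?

49-59 months

Base offense level for harassment: 18.
§1 applies: 18 + 2 = 20.
§2 applies: 20 − 1 = 19.
§3 applies (level before this adjustment is 19 ≥ 6, so +6): 19 + 6 = 25.
§4 applies: 25 − 3 = 22.
§5 applies: 22 + 3 = 25.
Level 25 exceeds the maximum of 22; capped at 22.
Final offense level: 22.
Criminal history: 14 prior points → Category E (13+).
Level 22 falls in the 19-22 band.
Grid: Level 19-22 × Category E = 49-59 months.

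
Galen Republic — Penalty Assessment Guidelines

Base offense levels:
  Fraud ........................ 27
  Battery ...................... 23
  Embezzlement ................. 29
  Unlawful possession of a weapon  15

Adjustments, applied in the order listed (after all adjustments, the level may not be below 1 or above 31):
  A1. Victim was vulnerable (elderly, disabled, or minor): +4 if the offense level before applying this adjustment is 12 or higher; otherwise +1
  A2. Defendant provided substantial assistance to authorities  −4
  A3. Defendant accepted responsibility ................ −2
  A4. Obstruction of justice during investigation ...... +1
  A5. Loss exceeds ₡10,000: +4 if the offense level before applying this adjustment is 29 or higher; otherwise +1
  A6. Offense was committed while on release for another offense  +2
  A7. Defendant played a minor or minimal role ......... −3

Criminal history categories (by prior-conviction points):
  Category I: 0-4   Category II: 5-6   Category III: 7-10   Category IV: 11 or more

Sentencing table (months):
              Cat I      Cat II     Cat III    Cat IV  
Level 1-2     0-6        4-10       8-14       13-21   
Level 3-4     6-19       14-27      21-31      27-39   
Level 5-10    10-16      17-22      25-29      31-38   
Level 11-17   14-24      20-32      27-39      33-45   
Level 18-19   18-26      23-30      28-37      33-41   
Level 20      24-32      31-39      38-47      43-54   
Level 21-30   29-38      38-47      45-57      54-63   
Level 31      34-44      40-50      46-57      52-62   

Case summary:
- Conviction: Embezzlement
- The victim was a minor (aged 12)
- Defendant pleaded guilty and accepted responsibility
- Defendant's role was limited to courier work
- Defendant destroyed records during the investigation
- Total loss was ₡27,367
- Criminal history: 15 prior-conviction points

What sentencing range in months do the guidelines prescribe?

Base offense level for embezzlement: 29.
A1 applies (level before this adjustment is 29 ≥ 12, so +4): 29 + 4 = 33.
A2 does not apply.
A3 applies: 33 − 2 = 31.
A4 applies: 31 + 1 = 32.
A5 applies (level before this adjustment is 32 ≥ 29, so +4): 32 + 4 = 36.
A6 does not apply.
A7 applies: 36 − 3 = 33.
Level 33 exceeds the maximum of 31; capped at 31.
Final offense level: 31.
Criminal history: 15 prior points → Category IV (11+).
Level 31 falls in the 31 band.
Grid: Level 31 × Category IV = 52-62 months.

52-62 months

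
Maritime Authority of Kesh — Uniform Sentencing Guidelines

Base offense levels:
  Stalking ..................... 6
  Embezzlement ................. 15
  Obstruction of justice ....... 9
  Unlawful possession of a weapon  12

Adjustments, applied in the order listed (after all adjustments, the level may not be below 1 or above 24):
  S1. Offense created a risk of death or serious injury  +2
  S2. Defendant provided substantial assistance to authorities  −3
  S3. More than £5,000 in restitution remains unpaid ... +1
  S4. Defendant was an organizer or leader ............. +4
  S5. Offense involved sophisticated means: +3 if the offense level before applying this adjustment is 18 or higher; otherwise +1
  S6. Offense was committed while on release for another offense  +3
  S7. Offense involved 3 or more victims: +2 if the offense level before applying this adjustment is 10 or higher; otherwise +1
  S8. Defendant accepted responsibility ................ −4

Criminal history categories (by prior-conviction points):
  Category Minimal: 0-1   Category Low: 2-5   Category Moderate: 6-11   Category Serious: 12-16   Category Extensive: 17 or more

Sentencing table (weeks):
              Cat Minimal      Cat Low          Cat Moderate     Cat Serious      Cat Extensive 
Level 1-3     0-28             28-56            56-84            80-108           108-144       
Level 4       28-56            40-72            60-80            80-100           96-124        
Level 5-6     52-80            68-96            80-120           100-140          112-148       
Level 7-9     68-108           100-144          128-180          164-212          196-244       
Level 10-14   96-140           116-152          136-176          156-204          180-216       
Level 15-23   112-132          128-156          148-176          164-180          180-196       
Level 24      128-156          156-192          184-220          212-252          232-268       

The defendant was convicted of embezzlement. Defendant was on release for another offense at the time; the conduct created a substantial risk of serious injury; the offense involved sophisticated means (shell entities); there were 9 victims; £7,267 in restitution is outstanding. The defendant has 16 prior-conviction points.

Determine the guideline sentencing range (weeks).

Base offense level for embezzlement: 15.
S1 applies: 15 + 2 = 17.
S2 does not apply.
S3 applies: 17 + 1 = 18.
S4 does not apply.
S5 applies (level before this adjustment is 18 ≥ 18, so +3): 18 + 3 = 21.
S6 applies: 21 + 3 = 24.
S7 applies (level before this adjustment is 24 ≥ 10, so +2): 24 + 2 = 26.
Level 26 exceeds the maximum of 24; capped at 24.
Final offense level: 24.
Criminal history: 16 prior points → Category Serious (12-16).
Level 24 falls in the 24 band.
Grid: Level 24 × Category Serious = 212-252 weeks.

212-252 weeks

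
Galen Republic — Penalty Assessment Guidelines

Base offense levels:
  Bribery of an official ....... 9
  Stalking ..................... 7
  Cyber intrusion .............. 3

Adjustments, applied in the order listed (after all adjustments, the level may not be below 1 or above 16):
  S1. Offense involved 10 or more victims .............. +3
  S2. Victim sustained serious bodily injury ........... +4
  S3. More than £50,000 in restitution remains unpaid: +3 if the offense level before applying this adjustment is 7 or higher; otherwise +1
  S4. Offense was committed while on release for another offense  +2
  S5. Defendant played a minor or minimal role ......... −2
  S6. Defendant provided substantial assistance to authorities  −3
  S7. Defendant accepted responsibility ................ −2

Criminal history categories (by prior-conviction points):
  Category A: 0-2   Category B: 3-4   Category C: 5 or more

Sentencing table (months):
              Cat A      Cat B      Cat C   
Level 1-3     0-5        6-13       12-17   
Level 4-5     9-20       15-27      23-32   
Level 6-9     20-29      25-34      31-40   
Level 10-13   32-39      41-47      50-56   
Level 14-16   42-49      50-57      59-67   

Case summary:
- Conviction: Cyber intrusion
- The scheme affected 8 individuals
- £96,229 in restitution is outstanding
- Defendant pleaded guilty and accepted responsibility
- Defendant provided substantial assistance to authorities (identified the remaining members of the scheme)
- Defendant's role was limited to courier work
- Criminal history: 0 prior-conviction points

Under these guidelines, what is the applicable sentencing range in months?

0-5 months

Base offense level for cyber intrusion: 3.
S1 does not apply.
S2 does not apply.
S3 applies (level before this adjustment is 3 < 7, so +1): 3 + 1 = 4.
S4 does not apply.
S5 applies: 4 − 2 = 2.
S6 applies: 2 − 3 = -1.
S7 applies: -1 − 2 = -3.
Level -3 is below the minimum of 1; floored at 1.
Final offense level: 1.
Criminal history: 0 prior points → Category A (0-2).
Level 1 falls in the 1-3 band.
Grid: Level 1-3 × Category A = 0-5 months.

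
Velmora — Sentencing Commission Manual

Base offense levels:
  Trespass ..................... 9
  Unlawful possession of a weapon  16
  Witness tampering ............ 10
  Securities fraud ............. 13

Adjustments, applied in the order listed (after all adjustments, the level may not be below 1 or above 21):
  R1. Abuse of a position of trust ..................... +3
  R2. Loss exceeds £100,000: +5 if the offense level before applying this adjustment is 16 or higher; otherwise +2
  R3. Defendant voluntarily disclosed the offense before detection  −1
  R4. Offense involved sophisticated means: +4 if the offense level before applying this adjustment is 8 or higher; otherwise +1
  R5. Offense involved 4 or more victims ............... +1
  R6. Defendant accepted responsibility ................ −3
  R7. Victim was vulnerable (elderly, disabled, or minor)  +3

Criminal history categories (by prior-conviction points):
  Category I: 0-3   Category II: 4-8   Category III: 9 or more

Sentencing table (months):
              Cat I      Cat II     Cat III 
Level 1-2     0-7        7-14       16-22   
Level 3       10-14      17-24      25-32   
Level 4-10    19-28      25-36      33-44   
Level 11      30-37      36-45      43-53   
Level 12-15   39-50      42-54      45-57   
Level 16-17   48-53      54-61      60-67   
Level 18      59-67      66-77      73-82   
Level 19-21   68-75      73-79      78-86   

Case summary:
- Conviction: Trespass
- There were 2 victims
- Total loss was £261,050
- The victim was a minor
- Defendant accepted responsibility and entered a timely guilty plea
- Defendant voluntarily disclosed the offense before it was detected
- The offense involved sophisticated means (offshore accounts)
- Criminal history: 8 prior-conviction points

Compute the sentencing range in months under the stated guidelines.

42-54 months

Base offense level for trespass: 9.
R1 does not apply.
R2 applies (level before this adjustment is 9 < 16, so +2): 9 + 2 = 11.
R3 applies: 11 − 1 = 10.
R4 applies (level before this adjustment is 10 ≥ 8, so +4): 10 + 4 = 14.
R6 applies: 14 − 3 = 11.
R7 applies: 11 + 3 = 14.
Final offense level: 14.
Criminal history: 8 prior points → Category II (4-8).
Level 14 falls in the 12-15 band.
Grid: Level 12-15 × Category II = 42-54 months.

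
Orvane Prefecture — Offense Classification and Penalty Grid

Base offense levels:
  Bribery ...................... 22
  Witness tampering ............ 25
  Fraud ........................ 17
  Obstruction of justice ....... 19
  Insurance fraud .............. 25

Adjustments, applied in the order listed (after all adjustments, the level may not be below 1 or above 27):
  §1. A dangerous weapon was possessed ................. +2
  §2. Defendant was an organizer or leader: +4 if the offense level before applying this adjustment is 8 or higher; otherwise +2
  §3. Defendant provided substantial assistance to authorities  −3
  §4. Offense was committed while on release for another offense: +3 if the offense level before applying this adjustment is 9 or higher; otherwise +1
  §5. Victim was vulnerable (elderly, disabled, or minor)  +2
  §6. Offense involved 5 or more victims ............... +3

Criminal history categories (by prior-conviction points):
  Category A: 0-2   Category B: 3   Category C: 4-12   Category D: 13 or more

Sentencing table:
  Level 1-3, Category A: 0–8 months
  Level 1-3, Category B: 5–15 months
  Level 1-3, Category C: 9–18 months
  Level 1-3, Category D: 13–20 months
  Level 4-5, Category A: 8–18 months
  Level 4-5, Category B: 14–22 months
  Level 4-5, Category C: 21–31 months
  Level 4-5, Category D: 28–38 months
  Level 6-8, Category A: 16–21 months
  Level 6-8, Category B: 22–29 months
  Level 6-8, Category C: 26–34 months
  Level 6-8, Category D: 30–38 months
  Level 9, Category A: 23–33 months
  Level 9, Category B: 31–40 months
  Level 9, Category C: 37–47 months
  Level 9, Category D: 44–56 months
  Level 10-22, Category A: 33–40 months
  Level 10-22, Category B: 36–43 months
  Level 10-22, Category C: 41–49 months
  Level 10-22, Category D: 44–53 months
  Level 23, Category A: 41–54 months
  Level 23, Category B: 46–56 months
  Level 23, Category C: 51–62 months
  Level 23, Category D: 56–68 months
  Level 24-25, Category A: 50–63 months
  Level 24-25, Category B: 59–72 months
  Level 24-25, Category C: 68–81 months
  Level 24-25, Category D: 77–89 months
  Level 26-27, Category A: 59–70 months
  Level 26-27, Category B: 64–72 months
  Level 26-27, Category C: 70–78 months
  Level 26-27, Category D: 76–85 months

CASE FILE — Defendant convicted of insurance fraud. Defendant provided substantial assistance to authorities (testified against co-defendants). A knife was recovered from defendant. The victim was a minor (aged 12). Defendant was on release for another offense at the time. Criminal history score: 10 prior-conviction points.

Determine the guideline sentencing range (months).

70-78 months

Base offense level for insurance fraud: 25.
§1 applies: 25 + 2 = 27.
§2 does not apply.
§3 applies: 27 − 3 = 24.
§4 applies (level before this adjustment is 24 ≥ 9, so +3): 24 + 3 = 27.
§5 applies: 27 + 2 = 29.
§6 does not apply.
Level 29 exceeds the maximum of 27; capped at 27.
Final offense level: 27.
Criminal history: 10 prior points → Category C (4-12).
Level 27 falls in the 26-27 band.
Grid: Level 26-27 × Category C = 70-78 months.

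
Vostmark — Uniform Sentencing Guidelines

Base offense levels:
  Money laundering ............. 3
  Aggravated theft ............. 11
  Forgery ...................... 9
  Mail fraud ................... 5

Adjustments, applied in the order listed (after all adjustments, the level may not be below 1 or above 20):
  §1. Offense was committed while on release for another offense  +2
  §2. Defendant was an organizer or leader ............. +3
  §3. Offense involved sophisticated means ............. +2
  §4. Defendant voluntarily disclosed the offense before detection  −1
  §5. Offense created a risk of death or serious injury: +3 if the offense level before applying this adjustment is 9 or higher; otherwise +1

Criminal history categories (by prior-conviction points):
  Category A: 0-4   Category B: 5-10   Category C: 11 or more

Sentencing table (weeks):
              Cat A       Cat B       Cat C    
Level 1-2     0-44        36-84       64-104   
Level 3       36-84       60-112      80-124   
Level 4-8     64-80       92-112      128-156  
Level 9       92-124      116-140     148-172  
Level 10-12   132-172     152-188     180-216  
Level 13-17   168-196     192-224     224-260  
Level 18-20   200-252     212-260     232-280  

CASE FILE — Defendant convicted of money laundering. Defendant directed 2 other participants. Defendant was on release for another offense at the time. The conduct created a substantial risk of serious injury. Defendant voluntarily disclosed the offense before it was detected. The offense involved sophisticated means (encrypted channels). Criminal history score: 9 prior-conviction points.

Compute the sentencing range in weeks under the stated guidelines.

Base offense level for money laundering: 3.
§1 applies: 3 + 2 = 5.
§2 applies: 5 + 3 = 8.
§3 applies: 8 + 2 = 10.
§4 applies: 10 − 1 = 9.
§5 applies (level before this adjustment is 9 ≥ 9, so +3): 9 + 3 = 12.
Final offense level: 12.
Criminal history: 9 prior points → Category B (5-10).
Level 12 falls in the 10-12 band.
Grid: Level 10-12 × Category B = 152-188 weeks.

152-188 weeks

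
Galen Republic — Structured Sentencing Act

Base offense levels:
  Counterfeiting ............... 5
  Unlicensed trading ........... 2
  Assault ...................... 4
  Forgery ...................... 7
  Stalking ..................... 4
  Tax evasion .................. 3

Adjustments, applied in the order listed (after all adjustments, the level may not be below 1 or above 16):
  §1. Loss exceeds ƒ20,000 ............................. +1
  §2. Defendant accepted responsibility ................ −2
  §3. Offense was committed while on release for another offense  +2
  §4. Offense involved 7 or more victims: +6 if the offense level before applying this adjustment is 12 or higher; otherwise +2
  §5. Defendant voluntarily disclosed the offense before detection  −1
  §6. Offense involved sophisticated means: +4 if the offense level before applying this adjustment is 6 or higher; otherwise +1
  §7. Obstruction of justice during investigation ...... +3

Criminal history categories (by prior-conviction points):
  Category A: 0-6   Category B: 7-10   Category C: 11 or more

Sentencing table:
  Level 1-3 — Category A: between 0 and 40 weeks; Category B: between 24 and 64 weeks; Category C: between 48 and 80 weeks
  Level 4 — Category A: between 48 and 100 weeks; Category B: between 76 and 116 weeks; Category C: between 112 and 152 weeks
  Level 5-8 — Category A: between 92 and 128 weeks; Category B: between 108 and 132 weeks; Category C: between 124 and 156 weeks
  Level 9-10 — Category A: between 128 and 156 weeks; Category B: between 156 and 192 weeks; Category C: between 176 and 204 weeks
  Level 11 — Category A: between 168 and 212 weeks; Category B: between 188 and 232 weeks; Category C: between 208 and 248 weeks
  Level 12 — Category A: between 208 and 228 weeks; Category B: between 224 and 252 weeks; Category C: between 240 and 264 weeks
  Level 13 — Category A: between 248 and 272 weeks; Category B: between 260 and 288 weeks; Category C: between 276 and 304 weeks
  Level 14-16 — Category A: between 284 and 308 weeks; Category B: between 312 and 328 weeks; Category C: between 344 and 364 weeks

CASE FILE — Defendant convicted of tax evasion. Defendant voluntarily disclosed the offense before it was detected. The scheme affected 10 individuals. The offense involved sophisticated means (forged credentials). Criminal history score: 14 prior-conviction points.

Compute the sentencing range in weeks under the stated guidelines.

Base offense level for tax evasion: 3.
§1 does not apply.
§2 does not apply.
§3 does not apply.
§4 applies (level before this adjustment is 3 < 12, so +2): 3 + 2 = 5.
§5 applies: 5 − 1 = 4.
§6 applies (level before this adjustment is 4 < 6, so +1): 4 + 1 = 5.
§7 does not apply.
Final offense level: 5.
Criminal history: 14 prior points → Category C (11+).
Level 5 falls in the 5-8 band.
Grid: Level 5-8 × Category C = 124-156 weeks.

124-156 weeks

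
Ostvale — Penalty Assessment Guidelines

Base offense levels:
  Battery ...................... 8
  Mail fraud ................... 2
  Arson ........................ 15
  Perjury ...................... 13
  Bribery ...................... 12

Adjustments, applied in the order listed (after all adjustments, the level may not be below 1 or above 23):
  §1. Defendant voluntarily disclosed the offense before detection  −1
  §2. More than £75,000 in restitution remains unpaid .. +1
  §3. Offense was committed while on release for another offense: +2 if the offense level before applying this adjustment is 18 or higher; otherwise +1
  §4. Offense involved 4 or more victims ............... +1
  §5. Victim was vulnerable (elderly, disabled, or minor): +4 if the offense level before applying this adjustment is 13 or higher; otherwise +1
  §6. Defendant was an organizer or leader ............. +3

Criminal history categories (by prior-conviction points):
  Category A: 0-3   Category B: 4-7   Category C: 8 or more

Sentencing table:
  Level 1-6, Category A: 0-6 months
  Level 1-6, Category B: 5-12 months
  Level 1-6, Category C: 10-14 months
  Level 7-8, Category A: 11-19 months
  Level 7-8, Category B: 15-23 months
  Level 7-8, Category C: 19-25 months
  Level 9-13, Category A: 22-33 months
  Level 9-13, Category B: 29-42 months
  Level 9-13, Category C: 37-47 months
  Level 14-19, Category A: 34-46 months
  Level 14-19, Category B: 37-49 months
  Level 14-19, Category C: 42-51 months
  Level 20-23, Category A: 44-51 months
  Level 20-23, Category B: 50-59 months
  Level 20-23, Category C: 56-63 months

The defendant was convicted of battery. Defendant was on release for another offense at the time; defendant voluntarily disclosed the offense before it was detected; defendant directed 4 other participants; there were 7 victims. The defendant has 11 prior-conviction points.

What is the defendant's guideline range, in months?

Base offense level for battery: 8.
§1 applies: 8 − 1 = 7.
§3 applies (level before this adjustment is 7 < 18, so +1): 7 + 1 = 8.
§4 applies: 8 + 1 = 9.
§5 does not apply.
§6 applies: 9 + 3 = 12.
Final offense level: 12.
Criminal history: 11 prior points → Category C (8+).
Level 12 falls in the 9-13 band.
Grid: Level 9-13 × Category C = 37-47 months.

37-47 months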